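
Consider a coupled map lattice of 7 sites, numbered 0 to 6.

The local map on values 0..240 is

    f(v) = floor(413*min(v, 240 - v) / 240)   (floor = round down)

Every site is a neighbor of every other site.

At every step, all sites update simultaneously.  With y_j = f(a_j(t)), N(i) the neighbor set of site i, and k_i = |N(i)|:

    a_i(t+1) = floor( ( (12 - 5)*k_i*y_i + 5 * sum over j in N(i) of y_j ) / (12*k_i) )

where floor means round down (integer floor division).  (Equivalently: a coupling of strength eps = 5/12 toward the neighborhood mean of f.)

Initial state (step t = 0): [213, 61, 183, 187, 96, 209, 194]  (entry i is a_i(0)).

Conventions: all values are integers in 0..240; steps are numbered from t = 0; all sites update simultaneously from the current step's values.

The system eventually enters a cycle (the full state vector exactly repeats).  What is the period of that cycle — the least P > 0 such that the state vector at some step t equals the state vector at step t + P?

Simulating step by step:
t=0: [213, 61, 183, 187, 96, 209, 194]
t=1: [67, 97, 94, 90, 128, 71, 84]
t=2: [132, 158, 155, 152, 171, 135, 147]
t=3: [170, 147, 150, 152, 135, 167, 157]
t=4: [133, 153, 150, 149, 164, 135, 144]
t=5: [172, 154, 156, 157, 144, 170, 162]
t=6: [127, 142, 141, 140, 152, 128, 136]
t=7: [184, 171, 172, 173, 162, 183, 176]
t=8: [104, 115, 114, 113, 123, 105, 111]
t=9: [184, 194, 193, 192, 196, 185, 191]
t=10: [90, 81, 82, 83, 79, 89, 84]
t=11: [149, 141, 142, 142, 139, 148, 144]
t=12: [160, 167, 166, 166, 169, 161, 165]
t=13: [133, 126, 127, 127, 125, 132, 128]
t=14: [187, 193, 192, 192, 194, 188, 191]
t=15: [87, 81, 82, 82, 81, 86, 83]
t=16: [145, 140, 141, 141, 140, 144, 142]
t=17: [165, 170, 169, 169, 170, 166, 168]
t=18: [126, 121, 122, 122, 121, 125, 123]
t=19: [198, 202, 202, 202, 202, 199, 201]
t=20: [69, 65, 65, 65, 65, 68, 67]
t=21: [115, 112, 112, 112, 112, 115, 114]
t=22: [195, 192, 192, 192, 192, 195, 195]
t=23: [78, 80, 80, 80, 80, 78, 78]
t=24: [134, 136, 136, 136, 136, 134, 134]
t=25: [180, 178, 178, 178, 178, 180, 180]
t=26: [103, 105, 105, 105, 105, 103, 103]
t=27: [177, 179, 179, 179, 179, 177, 177]
t=28: [106, 104, 104, 104, 104, 106, 106]
t=29: [180, 178, 178, 178, 178, 180, 180]

Answer: 4
Key observation: The state at step 25, [180, 178, 178, 178, 178, 180, 180], reappears at step 29 — and no state repeats earlier — so the cycle the system enters has period 4.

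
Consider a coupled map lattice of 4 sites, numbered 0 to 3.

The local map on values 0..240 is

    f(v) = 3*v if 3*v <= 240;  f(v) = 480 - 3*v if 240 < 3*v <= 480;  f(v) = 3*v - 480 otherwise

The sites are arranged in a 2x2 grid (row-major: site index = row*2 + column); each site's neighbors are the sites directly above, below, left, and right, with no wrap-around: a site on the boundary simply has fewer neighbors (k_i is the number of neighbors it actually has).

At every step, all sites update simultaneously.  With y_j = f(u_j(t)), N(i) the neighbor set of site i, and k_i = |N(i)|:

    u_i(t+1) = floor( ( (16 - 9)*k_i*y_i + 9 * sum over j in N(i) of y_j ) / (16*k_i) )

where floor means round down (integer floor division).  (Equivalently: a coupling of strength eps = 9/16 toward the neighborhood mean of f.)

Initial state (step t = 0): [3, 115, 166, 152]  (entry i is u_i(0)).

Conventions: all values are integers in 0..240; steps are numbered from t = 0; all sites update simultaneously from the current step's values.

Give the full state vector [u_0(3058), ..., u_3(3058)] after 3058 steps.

Simulating step by step:
t=0: [3, 115, 166, 152]
t=1: [46, 68, 17, 53]
t=2: [132, 172, 105, 141]
t=3: [93, 55, 111, 81]
t=4: [175, 195, 187, 191]
t=5: [72, 84, 74, 93]
t=6: [221, 217, 214, 214]
t=7: [173, 171, 167, 164]
t=8: [32, 28, 23, 20]
t=9: [85, 80, 74, 69]
t=10: [228, 226, 218, 220]
t=11: [193, 194, 184, 183]
t=12: [92, 91, 78, 79]
t=13: [213, 214, 226, 227]
t=14: [170, 172, 187, 189]
t=15: [46, 48, 68, 70]
t=16: [158, 160, 187, 189]
t=17: [25, 26, 61, 60]
t=18: [106, 105, 151, 152]
t=19: [124, 124, 64, 64]
t=20: [131, 131, 168, 168]
t=21: [69, 69, 41, 41]
t=22: [183, 183, 146, 146]
t=23: [61, 61, 49, 49]
t=24: [172, 172, 157, 157]
t=25: [28, 28, 16, 16]
t=26: [73, 73, 58, 58]
t=27: [206, 206, 186, 186]
t=28: [121, 121, 94, 94]
t=29: [139, 139, 175, 175]
t=30: [57, 57, 50, 50]
t=31: [165, 165, 155, 155]
t=32: [15, 15, 15, 15]
t=33: [45, 45, 45, 45]
t=34: [135, 135, 135, 135]
t=35: [75, 75, 75, 75]
t=36: [225, 225, 225, 225]
t=37: [195, 195, 195, 195]
t=38: [105, 105, 105, 105]
t=39: [165, 165, 165, 165]
t=40: [15, 15, 15, 15]

Answer: [135, 135, 135, 135]
Key observation: The state at step 32, [15, 15, 15, 15], reappears at step 40: the system is in a cycle of period 8 from step 32 on.  Therefore the state at step 3058 equals the state at step 32 + ((3058 - 32) mod 8) = 34, which is [135, 135, 135, 135].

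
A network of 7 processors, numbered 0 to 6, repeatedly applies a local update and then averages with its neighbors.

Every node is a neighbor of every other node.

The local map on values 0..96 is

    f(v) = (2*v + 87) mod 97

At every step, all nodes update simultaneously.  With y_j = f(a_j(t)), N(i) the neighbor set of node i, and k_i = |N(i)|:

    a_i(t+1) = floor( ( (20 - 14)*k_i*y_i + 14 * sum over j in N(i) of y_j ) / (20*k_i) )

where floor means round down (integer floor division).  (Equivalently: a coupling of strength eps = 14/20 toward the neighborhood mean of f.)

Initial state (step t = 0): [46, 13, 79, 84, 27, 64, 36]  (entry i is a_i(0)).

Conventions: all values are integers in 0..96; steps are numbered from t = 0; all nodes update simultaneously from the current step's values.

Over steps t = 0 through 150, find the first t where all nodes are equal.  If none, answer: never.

Answer: 6
Key observation: Synchronization is absorbing here: once all nodes are equal they stay equal, and step 6 is the first all-equal step.

Derivation:
t=0: [46, 13, 79, 84, 27, 64, 36]  (not all equal)
t=1: [54, 42, 48, 50, 47, 43, 50]  (not all equal)
t=2: [58, 72, 74, 74, 73, 72, 74]  (not all equal)
t=3: [30, 35, 36, 36, 35, 35, 36]  (not all equal)
t=4: [57, 59, 59, 59, 59, 59, 59]  (not all equal)
t=5: [9, 10, 10, 10, 10, 10, 10]  (not all equal)
t=6: [9, 9, 9, 9, 9, 9, 9]  (all equal)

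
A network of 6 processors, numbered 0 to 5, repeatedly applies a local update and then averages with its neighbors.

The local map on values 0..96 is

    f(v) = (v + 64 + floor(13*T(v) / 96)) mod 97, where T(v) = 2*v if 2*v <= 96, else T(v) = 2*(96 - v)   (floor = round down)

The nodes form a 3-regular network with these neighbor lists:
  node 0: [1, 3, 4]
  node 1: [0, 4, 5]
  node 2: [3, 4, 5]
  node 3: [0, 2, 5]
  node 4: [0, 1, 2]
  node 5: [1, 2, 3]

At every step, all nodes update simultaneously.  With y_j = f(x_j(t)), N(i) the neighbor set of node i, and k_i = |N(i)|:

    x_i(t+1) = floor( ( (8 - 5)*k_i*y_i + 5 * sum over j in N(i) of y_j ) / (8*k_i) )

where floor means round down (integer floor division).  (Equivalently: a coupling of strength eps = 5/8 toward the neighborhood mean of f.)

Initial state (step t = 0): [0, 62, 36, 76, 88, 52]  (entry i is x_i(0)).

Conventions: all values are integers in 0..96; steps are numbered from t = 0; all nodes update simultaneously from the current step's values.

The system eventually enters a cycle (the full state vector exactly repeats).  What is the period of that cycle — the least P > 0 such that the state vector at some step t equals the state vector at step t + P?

Answer: 11
Key observation: The state at step 19, [41, 41, 41, 41, 41, 41], reappears at step 30 — and no state repeats earlier — so the cycle the system enters has period 11.

Derivation:
t=0: [0, 62, 36, 76, 88, 52]
t=1: [53, 45, 32, 40, 45, 31]
t=2: [25, 21, 12, 15, 21, 12]
t=3: [90, 88, 82, 83, 88, 82]
t=4: [56, 56, 53, 53, 56, 53]
t=5: [32, 32, 31, 31, 32, 31]
t=6: [6, 6, 6, 6, 6, 6]
t=7: [71, 71, 71, 71, 71, 71]
t=8: [44, 44, 44, 44, 44, 44]
t=9: [22, 22, 22, 22, 22, 22]
t=10: [91, 91, 91, 91, 91, 91]
t=11: [59, 59, 59, 59, 59, 59]
t=12: [36, 36, 36, 36, 36, 36]
t=13: [12, 12, 12, 12, 12, 12]
t=14: [79, 79, 79, 79, 79, 79]
t=15: [50, 50, 50, 50, 50, 50]
t=16: [29, 29, 29, 29, 29, 29]
t=17: [3, 3, 3, 3, 3, 3]
t=18: [67, 67, 67, 67, 67, 67]
t=19: [41, 41, 41, 41, 41, 41]
t=20: [19, 19, 19, 19, 19, 19]
t=21: [88, 88, 88, 88, 88, 88]
t=22: [57, 57, 57, 57, 57, 57]
t=23: [34, 34, 34, 34, 34, 34]
t=24: [10, 10, 10, 10, 10, 10]
t=25: [76, 76, 76, 76, 76, 76]
t=26: [48, 48, 48, 48, 48, 48]
t=27: [28, 28, 28, 28, 28, 28]
t=28: [2, 2, 2, 2, 2, 2]
t=29: [66, 66, 66, 66, 66, 66]
t=30: [41, 41, 41, 41, 41, 41]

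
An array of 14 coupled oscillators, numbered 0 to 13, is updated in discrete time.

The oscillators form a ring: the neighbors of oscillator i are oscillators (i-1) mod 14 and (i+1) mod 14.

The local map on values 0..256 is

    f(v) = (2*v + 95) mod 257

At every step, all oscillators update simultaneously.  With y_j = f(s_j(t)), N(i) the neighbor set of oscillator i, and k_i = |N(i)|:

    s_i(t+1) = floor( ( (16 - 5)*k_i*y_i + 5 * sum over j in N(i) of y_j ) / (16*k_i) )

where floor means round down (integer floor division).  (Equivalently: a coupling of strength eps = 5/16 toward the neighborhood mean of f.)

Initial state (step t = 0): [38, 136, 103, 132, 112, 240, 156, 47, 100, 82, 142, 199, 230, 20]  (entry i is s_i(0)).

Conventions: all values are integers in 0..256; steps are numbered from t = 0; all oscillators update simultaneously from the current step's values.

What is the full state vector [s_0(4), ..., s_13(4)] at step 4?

Simulating step by step:
t=0: [38, 136, 103, 132, 112, 240, 156, 47, 100, 82, 142, 199, 230, 20]
t=1: [155, 109, 63, 86, 68, 75, 142, 159, 55, 26, 121, 187, 86, 125]
t=2: [124, 96, 162, 77, 198, 223, 146, 158, 188, 145, 111, 159, 53, 85]
t=3: [65, 59, 154, 233, 204, 75, 117, 159, 191, 130, 85, 148, 163, 50]
t=4: [218, 204, 141, 93, 214, 218, 112, 152, 190, 103, 41, 119, 164, 194]

Answer: [218, 204, 141, 93, 214, 218, 112, 152, 190, 103, 41, 119, 164, 194]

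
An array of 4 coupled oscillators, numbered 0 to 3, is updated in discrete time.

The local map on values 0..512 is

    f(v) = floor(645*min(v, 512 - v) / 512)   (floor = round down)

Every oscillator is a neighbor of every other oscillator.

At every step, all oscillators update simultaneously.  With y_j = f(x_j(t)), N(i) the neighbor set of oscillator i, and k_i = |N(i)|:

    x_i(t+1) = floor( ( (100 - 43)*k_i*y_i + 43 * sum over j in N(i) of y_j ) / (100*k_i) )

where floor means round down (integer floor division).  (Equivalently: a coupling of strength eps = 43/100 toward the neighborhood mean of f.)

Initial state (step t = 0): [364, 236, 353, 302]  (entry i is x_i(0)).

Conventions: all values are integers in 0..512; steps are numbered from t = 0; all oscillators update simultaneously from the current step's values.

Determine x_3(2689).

Simulating step by step:
t=0: [364, 236, 353, 302]
t=1: [215, 262, 221, 248]
t=2: [283, 302, 286, 301]
t=3: [280, 270, 278, 270]
t=4: [295, 300, 296, 300]
t=5: [271, 268, 270, 268]
t=6: [304, 305, 304, 305]
t=7: [261, 260, 261, 260]
t=8: [316, 316, 316, 316]
t=9: [246, 246, 246, 246]
t=10: [309, 309, 309, 309]
t=11: [255, 255, 255, 255]
t=12: [321, 321, 321, 321]
t=13: [240, 240, 240, 240]
t=14: [302, 302, 302, 302]
t=15: [264, 264, 264, 264]
t=16: [312, 312, 312, 312]
t=17: [251, 251, 251, 251]
t=18: [316, 316, 316, 316]

Answer: x_3(2689) = 246
Key observation: The state at step 8, [316, 316, 316, 316], reappears at step 18: the system is in a cycle of period 10 from step 8 on.  Therefore the state at step 2689 equals the state at step 8 + ((2689 - 8) mod 10) = 9, which is [246, 246, 246, 246].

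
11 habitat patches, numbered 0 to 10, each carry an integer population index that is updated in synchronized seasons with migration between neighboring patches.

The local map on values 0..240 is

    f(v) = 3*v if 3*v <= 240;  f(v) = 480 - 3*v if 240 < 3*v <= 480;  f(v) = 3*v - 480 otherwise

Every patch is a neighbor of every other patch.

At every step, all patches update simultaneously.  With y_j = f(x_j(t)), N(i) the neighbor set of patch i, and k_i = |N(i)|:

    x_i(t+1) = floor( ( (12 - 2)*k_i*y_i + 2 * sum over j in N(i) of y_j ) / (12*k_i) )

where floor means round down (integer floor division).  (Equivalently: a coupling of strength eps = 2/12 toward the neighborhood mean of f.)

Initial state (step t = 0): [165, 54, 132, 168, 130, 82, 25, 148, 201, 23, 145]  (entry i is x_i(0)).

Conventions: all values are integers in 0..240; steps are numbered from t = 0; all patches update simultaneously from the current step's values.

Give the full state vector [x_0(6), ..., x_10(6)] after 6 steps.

Answer: [60, 200, 144, 151, 60, 153, 215, 102, 60, 85, 55]

Derivation:
t=0: [165, 54, 132, 168, 130, 82, 25, 148, 201, 23, 145]
t=1: [28, 148, 84, 35, 89, 207, 77, 45, 116, 72, 52]
t=2: [96, 57, 214, 113, 201, 143, 216, 138, 135, 204, 155]
t=3: [178, 161, 153, 136, 122, 63, 158, 75, 82, 129, 33]
t=4: [62, 20, 35, 77, 111, 172, 23, 202, 209, 94, 99]
t=5: [176, 73, 110, 213, 144, 54, 81, 127, 144, 186, 174]
t=6: [60, 200, 144, 151, 60, 153, 215, 102, 60, 85, 55]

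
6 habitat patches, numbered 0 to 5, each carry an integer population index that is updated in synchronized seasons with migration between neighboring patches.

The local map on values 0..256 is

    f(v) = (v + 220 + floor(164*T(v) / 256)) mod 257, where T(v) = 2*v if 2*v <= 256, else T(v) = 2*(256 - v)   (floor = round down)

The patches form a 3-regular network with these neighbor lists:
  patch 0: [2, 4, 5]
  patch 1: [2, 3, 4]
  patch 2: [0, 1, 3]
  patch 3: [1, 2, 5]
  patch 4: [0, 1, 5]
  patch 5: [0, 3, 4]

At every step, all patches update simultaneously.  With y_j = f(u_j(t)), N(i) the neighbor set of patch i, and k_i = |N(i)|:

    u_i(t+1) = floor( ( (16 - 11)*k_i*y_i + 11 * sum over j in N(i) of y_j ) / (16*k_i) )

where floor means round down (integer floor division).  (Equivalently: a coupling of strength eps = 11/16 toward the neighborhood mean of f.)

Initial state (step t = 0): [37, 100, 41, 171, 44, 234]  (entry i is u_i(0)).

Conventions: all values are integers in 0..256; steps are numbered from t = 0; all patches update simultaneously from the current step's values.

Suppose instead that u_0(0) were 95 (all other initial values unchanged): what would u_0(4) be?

Simulating step by step:
t=0: [95, 100, 41, 171, 44, 234]
t=1: [134, 142, 157, 183, 156, 181]
t=2: [247, 246, 247, 243, 247, 244]
t=3: [221, 221, 221, 221, 221, 221]
t=4: [228, 228, 228, 228, 228, 228]

Answer: u_0(4) = 228
Key observation: This trace re-runs the system from the modified initial state.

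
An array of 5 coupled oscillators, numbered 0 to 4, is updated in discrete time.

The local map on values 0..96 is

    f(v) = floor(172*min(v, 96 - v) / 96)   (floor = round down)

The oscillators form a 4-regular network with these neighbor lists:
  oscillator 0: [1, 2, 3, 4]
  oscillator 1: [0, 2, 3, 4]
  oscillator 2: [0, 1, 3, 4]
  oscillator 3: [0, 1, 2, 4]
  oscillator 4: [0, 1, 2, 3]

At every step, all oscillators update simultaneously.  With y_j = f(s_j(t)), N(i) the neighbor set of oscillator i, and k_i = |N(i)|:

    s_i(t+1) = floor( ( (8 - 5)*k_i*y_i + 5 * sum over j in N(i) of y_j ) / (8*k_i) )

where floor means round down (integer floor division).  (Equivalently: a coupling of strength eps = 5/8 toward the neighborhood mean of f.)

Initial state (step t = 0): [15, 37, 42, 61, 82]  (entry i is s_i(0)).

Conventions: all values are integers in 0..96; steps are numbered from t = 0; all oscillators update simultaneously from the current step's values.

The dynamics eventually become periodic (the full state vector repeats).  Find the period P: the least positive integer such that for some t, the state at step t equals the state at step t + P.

Answer: 11
Key observation: The state at step 8, [53, 53, 53, 53, 53], reappears at step 19 — and no state repeats earlier — so the cycle the system enters has period 11.

Derivation:
t=0: [15, 37, 42, 61, 82]
t=1: [45, 54, 56, 53, 45]
t=2: [77, 76, 75, 76, 77]
t=3: [34, 35, 35, 35, 34]
t=4: [60, 61, 61, 61, 60]
t=5: [63, 62, 62, 62, 63]
t=6: [59, 59, 59, 59, 59]
t=7: [66, 66, 66, 66, 66]
t=8: [53, 53, 53, 53, 53]
t=9: [77, 77, 77, 77, 77]
t=10: [34, 34, 34, 34, 34]
t=11: [60, 60, 60, 60, 60]
t=12: [64, 64, 64, 64, 64]
t=13: [57, 57, 57, 57, 57]
t=14: [69, 69, 69, 69, 69]
t=15: [48, 48, 48, 48, 48]
t=16: [86, 86, 86, 86, 86]
t=17: [17, 17, 17, 17, 17]
t=18: [30, 30, 30, 30, 30]
t=19: [53, 53, 53, 53, 53]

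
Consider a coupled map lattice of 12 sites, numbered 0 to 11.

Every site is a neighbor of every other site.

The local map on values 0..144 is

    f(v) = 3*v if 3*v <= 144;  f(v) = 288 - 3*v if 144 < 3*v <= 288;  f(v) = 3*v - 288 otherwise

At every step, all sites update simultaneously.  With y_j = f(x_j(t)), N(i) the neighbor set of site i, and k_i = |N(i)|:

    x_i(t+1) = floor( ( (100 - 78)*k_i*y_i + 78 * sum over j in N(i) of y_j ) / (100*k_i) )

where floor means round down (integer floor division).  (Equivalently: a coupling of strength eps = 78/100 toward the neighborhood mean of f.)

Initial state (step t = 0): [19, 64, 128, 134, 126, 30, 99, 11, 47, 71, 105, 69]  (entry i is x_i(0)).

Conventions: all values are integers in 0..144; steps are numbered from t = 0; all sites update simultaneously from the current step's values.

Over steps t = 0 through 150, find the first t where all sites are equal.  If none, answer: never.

Answer: 6
Key observation: Synchronization is absorbing here: once all sites are equal they stay equal, and step 6 is the first all-equal step.

Derivation:
t=0: [19, 64, 128, 134, 126, 30, 99, 11, 47, 71, 105, 69]  (not all equal)
t=1: [72, 78, 78, 81, 77, 77, 65, 69, 85, 75, 68, 76]  (not all equal)
t=2: [64, 61, 61, 60, 61, 61, 67, 65, 58, 62, 65, 62]  (not all equal)
t=3: [100, 101, 101, 102, 101, 101, 99, 100, 103, 101, 100, 101]  (not all equal)
t=4: [14, 14, 14, 15, 14, 14, 13, 14, 15, 14, 14, 14]  (not all equal)
t=5: [42, 42, 42, 42, 42, 42, 41, 42, 42, 42, 42, 42]  (not all equal)
t=6: [125, 125, 125, 125, 125, 125, 125, 125, 125, 125, 125, 125]  (all equal)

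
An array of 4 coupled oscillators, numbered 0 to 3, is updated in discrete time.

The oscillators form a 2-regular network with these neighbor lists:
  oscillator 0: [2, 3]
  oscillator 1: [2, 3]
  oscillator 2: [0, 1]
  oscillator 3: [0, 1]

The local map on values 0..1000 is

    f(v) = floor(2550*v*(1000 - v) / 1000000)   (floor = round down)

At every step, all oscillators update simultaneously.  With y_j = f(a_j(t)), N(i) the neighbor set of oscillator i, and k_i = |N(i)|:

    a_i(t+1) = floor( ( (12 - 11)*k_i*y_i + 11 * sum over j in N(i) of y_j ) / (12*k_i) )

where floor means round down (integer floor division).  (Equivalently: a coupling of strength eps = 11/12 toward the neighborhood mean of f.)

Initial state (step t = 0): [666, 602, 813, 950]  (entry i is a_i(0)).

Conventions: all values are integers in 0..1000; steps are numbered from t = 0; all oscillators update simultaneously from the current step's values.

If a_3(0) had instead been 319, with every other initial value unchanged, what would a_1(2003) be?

Answer: a_1(2003) = 607
Key observation: The state at step 8, [608, 608, 608, 608], reappears at step 10: the system is in a cycle of period 2 from step 8 on.  Therefore the state at step 2003 equals the state at step 8 + ((2003 - 8) mod 2) = 9, which is [607, 607, 607, 607].

Derivation:
t=0: [666, 602, 813, 319]
t=1: [478, 481, 571, 585]
t=2: [622, 622, 635, 634]
t=3: [591, 591, 598, 598]
t=4: [613, 613, 615, 615]
t=5: [603, 603, 603, 603]
t=6: [610, 610, 610, 610]
t=7: [606, 606, 606, 606]
t=8: [608, 608, 608, 608]
t=9: [607, 607, 607, 607]
t=10: [608, 608, 608, 608]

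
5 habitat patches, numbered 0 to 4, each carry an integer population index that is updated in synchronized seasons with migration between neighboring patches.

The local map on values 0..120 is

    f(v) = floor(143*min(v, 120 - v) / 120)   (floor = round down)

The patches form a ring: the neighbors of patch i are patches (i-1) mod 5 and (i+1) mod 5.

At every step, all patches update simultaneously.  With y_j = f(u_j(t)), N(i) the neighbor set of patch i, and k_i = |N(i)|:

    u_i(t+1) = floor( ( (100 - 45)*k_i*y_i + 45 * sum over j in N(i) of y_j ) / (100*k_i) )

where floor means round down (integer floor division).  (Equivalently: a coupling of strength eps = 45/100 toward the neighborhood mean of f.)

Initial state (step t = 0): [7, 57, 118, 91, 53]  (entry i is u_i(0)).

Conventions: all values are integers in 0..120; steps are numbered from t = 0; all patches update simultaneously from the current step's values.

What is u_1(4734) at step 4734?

Simulating step by step:
t=0: [7, 57, 118, 91, 53]
t=1: [33, 39, 23, 33, 44]
t=2: [43, 40, 33, 39, 46]
t=3: [50, 46, 42, 46, 51]
t=4: [58, 54, 51, 54, 58]
t=5: [67, 64, 61, 64, 67]
t=6: [63, 66, 68, 66, 63]
t=7: [66, 64, 62, 64, 66]
t=8: [64, 66, 67, 66, 64]
t=9: [65, 64, 63, 64, 65]
t=10: [65, 66, 66, 66, 65]
t=11: [64, 64, 64, 64, 64]
t=12: [66, 66, 66, 66, 66]
t=13: [64, 64, 64, 64, 64]

Answer: u_1(4734) = 66
Key observation: The state at step 11, [64, 64, 64, 64, 64], reappears at step 13: the system is in a cycle of period 2 from step 11 on.  Therefore the state at step 4734 equals the state at step 11 + ((4734 - 11) mod 2) = 12, which is [66, 66, 66, 66, 66].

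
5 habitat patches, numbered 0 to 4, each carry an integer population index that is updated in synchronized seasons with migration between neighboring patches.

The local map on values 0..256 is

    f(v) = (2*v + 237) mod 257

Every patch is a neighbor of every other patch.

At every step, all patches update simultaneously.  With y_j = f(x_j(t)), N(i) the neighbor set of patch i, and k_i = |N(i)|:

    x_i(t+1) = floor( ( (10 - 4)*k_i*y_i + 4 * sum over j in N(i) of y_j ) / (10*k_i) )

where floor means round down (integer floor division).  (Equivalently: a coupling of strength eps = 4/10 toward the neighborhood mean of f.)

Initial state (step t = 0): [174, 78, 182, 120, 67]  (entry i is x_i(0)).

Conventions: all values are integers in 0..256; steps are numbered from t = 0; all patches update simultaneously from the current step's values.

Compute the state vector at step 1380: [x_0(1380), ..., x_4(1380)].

Simulating step by step:
t=0: [174, 78, 182, 120, 67]
t=1: [98, 130, 106, 172, 119]
t=2: [177, 209, 185, 122, 198]
t=3: [103, 135, 111, 177, 124]
t=4: [187, 219, 195, 132, 208]
t=5: [123, 155, 131, 197, 144]
t=6: [175, 79, 183, 121, 68]
t=7: [100, 132, 108, 174, 121]
t=8: [181, 213, 189, 126, 202]
t=9: [111, 143, 119, 185, 132]
t=10: [177, 81, 185, 123, 198]
t=11: [104, 136, 112, 178, 125]
t=12: [189, 221, 197, 134, 210]
t=13: [127, 159, 135, 201, 148]
t=14: [183, 87, 191, 129, 76]
t=15: [116, 148, 124, 190, 137]
t=16: [187, 91, 195, 133, 208]
t=17: [124, 156, 132, 198, 145]
t=18: [177, 81, 185, 123, 70]
t=19: [104, 136, 112, 178, 125]

Answer: [189, 221, 197, 134, 210]
Key observation: The state at step 11, [104, 136, 112, 178, 125], reappears at step 19: the system is in a cycle of period 8 from step 11 on.  Therefore the state at step 1380 equals the state at step 11 + ((1380 - 11) mod 8) = 12, which is [189, 221, 197, 134, 210].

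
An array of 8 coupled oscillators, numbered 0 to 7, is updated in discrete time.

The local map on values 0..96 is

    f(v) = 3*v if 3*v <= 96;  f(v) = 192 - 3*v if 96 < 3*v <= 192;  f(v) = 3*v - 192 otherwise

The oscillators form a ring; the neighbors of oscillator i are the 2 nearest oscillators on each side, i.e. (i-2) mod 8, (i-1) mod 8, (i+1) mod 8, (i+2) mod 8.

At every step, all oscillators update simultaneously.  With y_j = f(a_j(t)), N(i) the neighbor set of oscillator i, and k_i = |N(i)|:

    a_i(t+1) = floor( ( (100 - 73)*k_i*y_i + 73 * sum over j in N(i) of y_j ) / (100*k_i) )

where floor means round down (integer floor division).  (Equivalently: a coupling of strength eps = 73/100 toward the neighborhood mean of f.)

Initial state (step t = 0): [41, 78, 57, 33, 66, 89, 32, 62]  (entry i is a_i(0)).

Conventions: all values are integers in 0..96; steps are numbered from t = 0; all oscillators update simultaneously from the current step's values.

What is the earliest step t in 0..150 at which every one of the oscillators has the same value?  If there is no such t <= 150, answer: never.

Simulating step by step:
t=0: [41, 78, 57, 33, 66, 89, 32, 62]  (not all equal)
t=1: [48, 45, 43, 51, 53, 56, 54, 53]  (not all equal)
t=2: [46, 48, 49, 42, 37, 31, 33, 37]  (not all equal)
t=3: [63, 57, 57, 66, 76, 83, 81, 74]  (not all equal)
t=4: [23, 16, 17, 26, 34, 37, 36, 32]  (not all equal)
t=5: [69, 66, 65, 70, 77, 85, 84, 77]  (not all equal)
t=6: [23, 15, 15, 25, 36, 45, 44, 36]  (not all equal)
t=7: [61, 61, 61, 62, 65, 70, 69, 64]  (not all equal)
t=8: [8, 6, 7, 8, 9, 9, 9, 9]  (not all equal)
t=9: [23, 22, 22, 23, 25, 26, 26, 24]  (not all equal)
t=10: [70, 68, 68, 70, 73, 74, 74, 72]  (not all equal)
t=11: [19, 16, 16, 19, 23, 26, 26, 22]  (not all equal)
t=12: [59, 54, 55, 59, 66, 70, 70, 65]  (not all equal)
t=13: [18, 19, 19, 18, 15, 12, 12, 15]  (not all equal)
t=14: [50, 53, 53, 50, 45, 42, 42, 45]  (not all equal)
t=15: [45, 40, 40, 45, 53, 58, 58, 53]  (not all equal)
t=16: [50, 59, 59, 50, 39, 30, 30, 39]  (not all equal)
t=17: [46, 35, 35, 46, 63, 75, 75, 63]  (not all equal)
t=18: [52, 59, 59, 52, 38, 25, 25, 38]  (not all equal)
t=19: [43, 34, 34, 43, 57, 68, 68, 57]  (not all equal)
t=20: [55, 67, 67, 55, 37, 24, 24, 37]  (not all equal)
t=21: [38, 28, 28, 38, 54, 67, 67, 54]  (not all equal)
t=22: [58, 71, 71, 58, 40, 29, 29, 40]  (not all equal)
t=23: [41, 29, 29, 41, 58, 68, 68, 58]  (not all equal)
t=24: [55, 67, 67, 55, 37, 24, 24, 37]  (not all equal)

Answer: never
Key observation: The state at step 20 reappears at step 24 — the system is in a cycle of period 4 from step 20 on.  No step 0..24 is synchronized, and the cycle repeats forever, so no step up to 150 (or ever) has all oscillators equal.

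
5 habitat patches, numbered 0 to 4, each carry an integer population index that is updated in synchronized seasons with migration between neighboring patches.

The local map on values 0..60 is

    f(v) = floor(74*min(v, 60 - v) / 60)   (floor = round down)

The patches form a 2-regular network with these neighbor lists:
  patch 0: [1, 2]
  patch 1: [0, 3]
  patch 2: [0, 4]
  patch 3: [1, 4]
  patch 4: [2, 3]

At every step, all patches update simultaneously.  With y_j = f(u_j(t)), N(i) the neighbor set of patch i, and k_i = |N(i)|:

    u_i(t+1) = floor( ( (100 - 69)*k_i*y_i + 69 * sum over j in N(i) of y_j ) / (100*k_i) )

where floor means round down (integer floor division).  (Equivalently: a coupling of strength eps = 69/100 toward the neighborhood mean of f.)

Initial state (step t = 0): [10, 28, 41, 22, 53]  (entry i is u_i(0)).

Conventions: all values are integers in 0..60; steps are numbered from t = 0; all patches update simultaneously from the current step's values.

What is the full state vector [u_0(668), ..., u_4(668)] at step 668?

Simulating step by step:
t=0: [10, 28, 41, 22, 53]
t=1: [23, 23, 14, 22, 19]
t=2: [24, 27, 22, 25, 22]
t=3: [29, 30, 27, 30, 28]
t=4: [35, 36, 34, 35, 34]
t=5: [30, 29, 31, 30, 31]
t=6: [35, 36, 35, 35, 35]
t=7: [29, 29, 30, 29, 30]
t=8: [35, 35, 36, 35, 36]
t=9: [29, 30, 29, 29, 29]
t=10: [35, 35, 35, 35, 35]
t=11: [30, 30, 30, 30, 30]
t=12: [37, 37, 37, 37, 37]
t=13: [28, 28, 28, 28, 28]
t=14: [34, 34, 34, 34, 34]
t=15: [32, 32, 32, 32, 32]
t=16: [34, 34, 34, 34, 34]

Answer: [34, 34, 34, 34, 34]
Key observation: The state at step 14, [34, 34, 34, 34, 34], reappears at step 16: the system is in a cycle of period 2 from step 14 on.  Therefore the state at step 668 equals the state at step 14 + ((668 - 14) mod 2) = 14, which is [34, 34, 34, 34, 34].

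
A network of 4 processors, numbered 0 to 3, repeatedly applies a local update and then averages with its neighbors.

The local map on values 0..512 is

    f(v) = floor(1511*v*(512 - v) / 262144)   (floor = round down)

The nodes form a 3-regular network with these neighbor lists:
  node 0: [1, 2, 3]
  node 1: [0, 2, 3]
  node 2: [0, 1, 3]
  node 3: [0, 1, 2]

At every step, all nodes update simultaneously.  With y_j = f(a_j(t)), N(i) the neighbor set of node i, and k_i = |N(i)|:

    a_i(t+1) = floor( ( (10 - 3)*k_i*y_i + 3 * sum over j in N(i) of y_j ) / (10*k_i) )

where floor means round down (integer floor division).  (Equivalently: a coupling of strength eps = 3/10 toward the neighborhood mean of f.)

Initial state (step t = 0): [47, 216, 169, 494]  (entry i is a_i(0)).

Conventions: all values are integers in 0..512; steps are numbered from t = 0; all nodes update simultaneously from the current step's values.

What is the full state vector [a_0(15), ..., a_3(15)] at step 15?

Answer: [338, 338, 338, 338]

Derivation:
t=0: [47, 216, 169, 494]
t=1: [162, 308, 288, 118]
t=2: [328, 349, 355, 292]
t=3: [344, 332, 329, 358]
t=4: [333, 340, 342, 324]
t=5: [342, 338, 337, 347]
t=6: [335, 337, 337, 332]
t=7: [340, 339, 339, 342]
t=8: [337, 337, 337, 335]
t=9: [339, 339, 339, 340]
t=10: [337, 337, 337, 337]
t=11: [339, 339, 339, 339]
t=12: [338, 338, 338, 338]
t=13: [338, 338, 338, 338]
t=14: [338, 338, 338, 338]
t=15: [338, 338, 338, 338]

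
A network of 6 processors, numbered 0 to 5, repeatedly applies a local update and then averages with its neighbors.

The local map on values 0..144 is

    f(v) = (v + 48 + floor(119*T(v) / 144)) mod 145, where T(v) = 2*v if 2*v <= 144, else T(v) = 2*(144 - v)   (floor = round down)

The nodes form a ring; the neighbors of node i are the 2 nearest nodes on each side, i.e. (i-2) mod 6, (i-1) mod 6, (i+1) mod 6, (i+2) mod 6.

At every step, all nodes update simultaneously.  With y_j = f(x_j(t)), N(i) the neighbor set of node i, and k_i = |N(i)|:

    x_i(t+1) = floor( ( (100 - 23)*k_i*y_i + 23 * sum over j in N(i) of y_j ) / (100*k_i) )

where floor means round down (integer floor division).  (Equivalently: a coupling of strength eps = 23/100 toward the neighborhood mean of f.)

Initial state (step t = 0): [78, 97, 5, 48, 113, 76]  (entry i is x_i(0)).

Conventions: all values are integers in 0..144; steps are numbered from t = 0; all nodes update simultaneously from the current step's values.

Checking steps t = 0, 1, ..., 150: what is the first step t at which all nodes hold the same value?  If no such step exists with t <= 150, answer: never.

Answer: 8
Key observation: Synchronization is absorbing here: once all nodes are equal they stay equal, and step 8 is the first all-equal step.

Derivation:
t=0: [78, 97, 5, 48, 113, 76]  (not all equal)
t=1: [86, 74, 62, 40, 67, 85]  (not all equal)
t=2: [83, 84, 66, 25, 75, 80]  (not all equal)
t=3: [86, 87, 81, 107, 91, 89]  (not all equal)
t=4: [83, 83, 86, 73, 81, 81]  (not all equal)
t=5: [86, 86, 84, 91, 87, 88]  (not all equal)
t=6: [84, 83, 85, 81, 83, 83]  (not all equal)
t=7: [85, 86, 85, 87, 86, 86]  (not all equal)
t=8: [84, 84, 84, 84, 84, 84]  (all equal)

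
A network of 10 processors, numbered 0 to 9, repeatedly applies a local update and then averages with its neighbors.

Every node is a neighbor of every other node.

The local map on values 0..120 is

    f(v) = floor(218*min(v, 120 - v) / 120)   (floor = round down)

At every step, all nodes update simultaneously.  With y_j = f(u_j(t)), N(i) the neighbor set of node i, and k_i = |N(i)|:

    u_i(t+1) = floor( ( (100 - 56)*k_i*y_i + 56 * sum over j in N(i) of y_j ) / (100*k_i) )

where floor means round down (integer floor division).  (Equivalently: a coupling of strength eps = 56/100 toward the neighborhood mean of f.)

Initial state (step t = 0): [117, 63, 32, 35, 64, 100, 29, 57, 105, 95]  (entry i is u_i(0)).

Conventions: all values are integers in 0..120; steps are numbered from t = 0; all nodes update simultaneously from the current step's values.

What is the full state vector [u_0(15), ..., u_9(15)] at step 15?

Answer: [23, 23, 23, 23, 23, 23, 23, 23, 23, 23]

Derivation:
t=0: [117, 63, 32, 35, 64, 100, 29, 57, 105, 95]
t=1: [38, 75, 58, 60, 75, 50, 56, 75, 47, 53]
t=2: [81, 86, 95, 97, 86, 89, 94, 86, 87, 92]
t=3: [60, 57, 51, 49, 57, 55, 52, 57, 56, 53]
t=4: [102, 100, 96, 95, 100, 98, 97, 100, 99, 97]
t=5: [36, 37, 40, 41, 37, 38, 39, 37, 38, 39]
t=6: [67, 68, 70, 70, 68, 69, 69, 68, 69, 69]
t=7: [93, 93, 91, 91, 93, 92, 92, 93, 92, 92]
t=8: [49, 49, 50, 50, 49, 50, 50, 49, 50, 50]
t=9: [89, 89, 89, 89, 89, 89, 89, 89, 89, 89]
t=10: [56, 56, 56, 56, 56, 56, 56, 56, 56, 56]
t=11: [101, 101, 101, 101, 101, 101, 101, 101, 101, 101]
t=12: [34, 34, 34, 34, 34, 34, 34, 34, 34, 34]
t=13: [61, 61, 61, 61, 61, 61, 61, 61, 61, 61]
t=14: [107, 107, 107, 107, 107, 107, 107, 107, 107, 107]
t=15: [23, 23, 23, 23, 23, 23, 23, 23, 23, 23]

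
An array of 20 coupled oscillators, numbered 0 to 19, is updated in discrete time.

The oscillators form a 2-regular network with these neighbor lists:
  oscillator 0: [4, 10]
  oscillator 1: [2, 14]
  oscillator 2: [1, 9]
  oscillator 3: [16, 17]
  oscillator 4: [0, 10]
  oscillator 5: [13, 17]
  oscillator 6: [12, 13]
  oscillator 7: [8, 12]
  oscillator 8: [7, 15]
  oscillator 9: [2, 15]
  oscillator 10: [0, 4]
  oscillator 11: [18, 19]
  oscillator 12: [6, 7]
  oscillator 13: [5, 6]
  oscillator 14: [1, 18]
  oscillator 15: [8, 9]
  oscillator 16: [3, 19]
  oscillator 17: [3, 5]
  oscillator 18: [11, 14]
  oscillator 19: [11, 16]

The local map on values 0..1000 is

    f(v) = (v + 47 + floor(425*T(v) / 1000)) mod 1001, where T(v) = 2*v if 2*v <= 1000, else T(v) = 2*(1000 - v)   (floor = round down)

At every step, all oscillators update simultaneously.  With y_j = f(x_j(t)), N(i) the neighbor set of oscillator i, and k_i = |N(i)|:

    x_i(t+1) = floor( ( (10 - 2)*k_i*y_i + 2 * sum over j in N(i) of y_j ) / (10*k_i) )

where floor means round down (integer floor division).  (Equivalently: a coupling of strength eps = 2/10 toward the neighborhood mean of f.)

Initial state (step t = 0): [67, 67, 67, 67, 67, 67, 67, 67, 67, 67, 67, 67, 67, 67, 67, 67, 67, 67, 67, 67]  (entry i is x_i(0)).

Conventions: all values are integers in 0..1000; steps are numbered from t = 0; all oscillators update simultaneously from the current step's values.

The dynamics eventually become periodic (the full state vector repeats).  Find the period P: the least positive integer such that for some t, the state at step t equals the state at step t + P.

Answer: 5
Key observation: The state at step 15, [43, 43, 43, 43, 43, 43, 43, 43, 43, 43, 43, 43, 43, 43, 43, 43, 43, 43, 43, 43], reappears at step 20 — and no state repeats earlier — so the cycle the system enters has period 5.

Derivation:
t=0: [67, 67, 67, 67, 67, 67, 67, 67, 67, 67, 67, 67, 67, 67, 67, 67, 67, 67, 67, 67]
t=1: [170, 170, 170, 170, 170, 170, 170, 170, 170, 170, 170, 170, 170, 170, 170, 170, 170, 170, 170, 170]
t=2: [361, 361, 361, 361, 361, 361, 361, 361, 361, 361, 361, 361, 361, 361, 361, 361, 361, 361, 361, 361]
t=3: [714, 714, 714, 714, 714, 714, 714, 714, 714, 714, 714, 714, 714, 714, 714, 714, 714, 714, 714, 714]
t=4: [3, 3, 3, 3, 3, 3, 3, 3, 3, 3, 3, 3, 3, 3, 3, 3, 3, 3, 3, 3]
t=5: [52, 52, 52, 52, 52, 52, 52, 52, 52, 52, 52, 52, 52, 52, 52, 52, 52, 52, 52, 52]
t=6: [143, 143, 143, 143, 143, 143, 143, 143, 143, 143, 143, 143, 143, 143, 143, 143, 143, 143, 143, 143]
t=7: [311, 311, 311, 311, 311, 311, 311, 311, 311, 311, 311, 311, 311, 311, 311, 311, 311, 311, 311, 311]
t=8: [622, 622, 622, 622, 622, 622, 622, 622, 622, 622, 622, 622, 622, 622, 622, 622, 622, 622, 622, 622]
t=9: [990, 990, 990, 990, 990, 990, 990, 990, 990, 990, 990, 990, 990, 990, 990, 990, 990, 990, 990, 990]
t=10: [44, 44, 44, 44, 44, 44, 44, 44, 44, 44, 44, 44, 44, 44, 44, 44, 44, 44, 44, 44]
t=11: [128, 128, 128, 128, 128, 128, 128, 128, 128, 128, 128, 128, 128, 128, 128, 128, 128, 128, 128, 128]
t=12: [283, 283, 283, 283, 283, 283, 283, 283, 283, 283, 283, 283, 283, 283, 283, 283, 283, 283, 283, 283]
t=13: [570, 570, 570, 570, 570, 570, 570, 570, 570, 570, 570, 570, 570, 570, 570, 570, 570, 570, 570, 570]
t=14: [982, 982, 982, 982, 982, 982, 982, 982, 982, 982, 982, 982, 982, 982, 982, 982, 982, 982, 982, 982]
t=15: [43, 43, 43, 43, 43, 43, 43, 43, 43, 43, 43, 43, 43, 43, 43, 43, 43, 43, 43, 43]
t=16: [126, 126, 126, 126, 126, 126, 126, 126, 126, 126, 126, 126, 126, 126, 126, 126, 126, 126, 126, 126]
t=17: [280, 280, 280, 280, 280, 280, 280, 280, 280, 280, 280, 280, 280, 280, 280, 280, 280, 280, 280, 280]
t=18: [565, 565, 565, 565, 565, 565, 565, 565, 565, 565, 565, 565, 565, 565, 565, 565, 565, 565, 565, 565]
t=19: [981, 981, 981, 981, 981, 981, 981, 981, 981, 981, 981, 981, 981, 981, 981, 981, 981, 981, 981, 981]
t=20: [43, 43, 43, 43, 43, 43, 43, 43, 43, 43, 43, 43, 43, 43, 43, 43, 43, 43, 43, 43]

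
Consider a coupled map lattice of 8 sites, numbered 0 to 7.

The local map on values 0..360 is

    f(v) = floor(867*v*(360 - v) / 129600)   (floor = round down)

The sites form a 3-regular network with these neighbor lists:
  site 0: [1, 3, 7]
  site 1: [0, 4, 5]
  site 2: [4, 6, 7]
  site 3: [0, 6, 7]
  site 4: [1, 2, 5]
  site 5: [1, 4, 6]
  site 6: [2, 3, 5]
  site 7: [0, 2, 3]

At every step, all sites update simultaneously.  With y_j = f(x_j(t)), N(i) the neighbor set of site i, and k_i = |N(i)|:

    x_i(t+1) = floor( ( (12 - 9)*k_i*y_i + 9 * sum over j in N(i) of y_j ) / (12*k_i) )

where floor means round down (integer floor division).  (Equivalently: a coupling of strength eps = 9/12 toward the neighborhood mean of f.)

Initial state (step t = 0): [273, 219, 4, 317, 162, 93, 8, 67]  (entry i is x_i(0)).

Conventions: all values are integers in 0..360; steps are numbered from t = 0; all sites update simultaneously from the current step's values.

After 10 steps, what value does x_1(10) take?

Answer: x_1(10) = 210

Derivation:
t=0: [273, 219, 4, 317, 162, 93, 8, 67]
t=1: [146, 186, 93, 99, 148, 151, 71, 97]
t=2: [191, 211, 170, 172, 200, 193, 171, 179]
t=3: [214, 213, 215, 215, 213, 213, 215, 215]
t=4: [208, 209, 208, 208, 208, 208, 208, 208]
t=5: [211, 211, 211, 211, 211, 211, 211, 211]
t=6: [210, 210, 210, 210, 210, 210, 210, 210]
t=7: [210, 210, 210, 210, 210, 210, 210, 210]
t=8: [210, 210, 210, 210, 210, 210, 210, 210]
t=9: [210, 210, 210, 210, 210, 210, 210, 210]
t=10: [210, 210, 210, 210, 210, 210, 210, 210]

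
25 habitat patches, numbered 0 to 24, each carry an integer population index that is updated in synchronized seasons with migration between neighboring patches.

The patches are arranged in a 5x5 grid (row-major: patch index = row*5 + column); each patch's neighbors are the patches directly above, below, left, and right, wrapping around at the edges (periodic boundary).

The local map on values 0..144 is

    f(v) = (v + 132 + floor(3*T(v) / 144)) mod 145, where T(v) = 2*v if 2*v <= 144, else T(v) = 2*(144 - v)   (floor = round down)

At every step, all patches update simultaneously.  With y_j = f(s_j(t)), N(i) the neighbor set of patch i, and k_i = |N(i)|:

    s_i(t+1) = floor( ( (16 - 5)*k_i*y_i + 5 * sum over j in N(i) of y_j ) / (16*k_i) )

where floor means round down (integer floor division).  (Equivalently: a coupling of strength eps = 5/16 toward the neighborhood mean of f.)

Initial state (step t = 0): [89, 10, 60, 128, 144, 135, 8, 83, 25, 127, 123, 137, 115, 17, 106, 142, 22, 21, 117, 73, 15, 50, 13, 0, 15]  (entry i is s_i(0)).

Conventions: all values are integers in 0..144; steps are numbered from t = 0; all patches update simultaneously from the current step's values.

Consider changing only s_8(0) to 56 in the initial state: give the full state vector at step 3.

Answer: [64, 75, 46, 70, 73, 88, 92, 56, 44, 76, 81, 76, 51, 30, 60, 56, 24, 14, 48, 48, 17, 19, 12, 59, 28]
Key observation: This trace re-runs the system from the modified initial state.

Derivation:
t=0: [89, 10, 60, 128, 144, 135, 8, 83, 56, 127, 123, 137, 115, 17, 106, 142, 22, 21, 117, 73, 15, 50, 13, 0, 15]
t=1: [84, 121, 59, 106, 114, 118, 132, 75, 54, 109, 112, 113, 87, 29, 87, 102, 29, 22, 88, 68, 20, 38, 17, 108, 26]
t=2: [75, 95, 54, 87, 91, 103, 111, 66, 50, 92, 97, 93, 67, 32, 73, 76, 29, 19, 66, 59, 20, 28, 16, 80, 30]
t=3: [64, 75, 46, 70, 73, 88, 92, 56, 44, 76, 81, 76, 51, 30, 60, 56, 24, 14, 48, 48, 17, 19, 12, 59, 28]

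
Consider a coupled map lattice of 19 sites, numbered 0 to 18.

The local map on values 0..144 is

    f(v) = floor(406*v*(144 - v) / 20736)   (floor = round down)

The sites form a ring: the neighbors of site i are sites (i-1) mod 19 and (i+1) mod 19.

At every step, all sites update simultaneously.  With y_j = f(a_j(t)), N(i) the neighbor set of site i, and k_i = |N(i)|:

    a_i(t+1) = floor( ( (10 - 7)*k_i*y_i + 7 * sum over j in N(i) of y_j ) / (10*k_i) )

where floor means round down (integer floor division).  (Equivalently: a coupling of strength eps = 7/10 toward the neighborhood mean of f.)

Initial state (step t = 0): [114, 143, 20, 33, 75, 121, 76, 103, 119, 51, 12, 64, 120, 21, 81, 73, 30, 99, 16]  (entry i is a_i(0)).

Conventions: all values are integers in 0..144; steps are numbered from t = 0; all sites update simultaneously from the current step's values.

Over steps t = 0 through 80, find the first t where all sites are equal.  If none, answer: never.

Answer: never
Key observation: The state at step 9 reappears at step 11 — the system is in a cycle of period 2 from step 9 on.  No step 0..11 is synchronized, and the cycle repeats forever, so no step up to 80 (or ever) has all sites equal.

Derivation:
t=0: [114, 143, 20, 33, 75, 121, 76, 103, 119, 51, 12, 64, 120, 21, 81, 73, 30, 99, 16]  (not all equal)
t=1: [34, 40, 39, 73, 74, 86, 77, 80, 78, 58, 76, 60, 69, 69, 82, 88, 85, 63, 65]  (not all equal)
t=2: [85, 77, 87, 93, 99, 99, 99, 100, 98, 99, 98, 100, 99, 100, 98, 97, 97, 99, 90]  (not all equal)
t=3: [98, 98, 96, 92, 88, 87, 86, 87, 86, 87, 86, 87, 86, 87, 87, 88, 88, 90, 93]  (not all equal)
t=4: [89, 88, 90, 93, 95, 96, 97, 97, 97, 97, 97, 97, 97, 97, 96, 96, 95, 94, 91]  (not all equal)
t=5: [95, 95, 94, 92, 91, 90, 89, 89, 89, 89, 89, 89, 89, 89, 89, 90, 91, 92, 93]  (not all equal)
t=6: [91, 91, 92, 93, 94, 94, 95, 95, 95, 95, 95, 95, 95, 95, 95, 94, 94, 93, 92]  (not all equal)
t=7: [93, 93, 93, 92, 92, 91, 91, 91, 91, 91, 91, 91, 91, 91, 91, 91, 92, 92, 93]  (not all equal)
t=8: [92, 92, 92, 92, 93, 93, 94, 94, 94, 94, 94, 94, 94, 94, 94, 93, 93, 92, 92]  (not all equal)
t=9: [93, 93, 93, 92, 92, 92, 92, 92, 92, 92, 92, 92, 92, 92, 92, 92, 92, 92, 93]  (not all equal)
t=10: [92, 92, 92, 92, 93, 93, 93, 93, 93, 93, 93, 93, 93, 93, 93, 93, 93, 92, 92]  (not all equal)
t=11: [93, 93, 93, 92, 92, 92, 92, 92, 92, 92, 92, 92, 92, 92, 92, 92, 92, 92, 93]  (not all equal)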